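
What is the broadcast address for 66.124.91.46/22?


Network: 66.124.88.0/22
Host bits = 10
Set all host bits to 1:
Broadcast: 66.124.91.255


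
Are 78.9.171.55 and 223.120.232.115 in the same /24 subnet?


Mask: 255.255.255.0
78.9.171.55 AND mask = 78.9.171.0
223.120.232.115 AND mask = 223.120.232.0
No, different subnets (78.9.171.0 vs 223.120.232.0)


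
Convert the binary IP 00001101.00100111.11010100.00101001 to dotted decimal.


00001101 = 13
00100111 = 39
11010100 = 212
00101001 = 41
IP: 13.39.212.41


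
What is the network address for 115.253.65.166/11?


IP:   01110011.11111101.01000001.10100110
Mask: 11111111.11100000.00000000.00000000
AND operation:
Net:  01110011.11100000.00000000.00000000
Network: 115.224.0.0/11


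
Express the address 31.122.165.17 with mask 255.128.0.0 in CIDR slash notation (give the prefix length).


Binary: 11111111.10000000.00000000.00000000
Count leading 1s
Prefix: /9


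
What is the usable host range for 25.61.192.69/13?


Network: 25.56.0.0
Broadcast: 25.63.255.255
First usable = network + 1
Last usable = broadcast - 1
Range: 25.56.0.1 to 25.63.255.254


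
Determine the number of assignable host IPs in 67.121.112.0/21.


Host bits = 32 - 21 = 11
Total addresses = 2^11 = 2048
Usable = total - 2 (network and broadcast)
Usable hosts: 2046


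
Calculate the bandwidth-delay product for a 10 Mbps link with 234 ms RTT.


BDP = bandwidth * RTT
= 10 Mbps * 234 ms
= 10 * 1e6 * 234 / 1000 bits
= 2340000 bits
= 292500 bytes
= 285.6445 KB
BDP = 2340000 bits (292500 bytes)


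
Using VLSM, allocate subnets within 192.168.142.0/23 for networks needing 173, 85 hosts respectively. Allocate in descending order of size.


173 hosts -> /24 (254 usable): 192.168.142.0/24
85 hosts -> /25 (126 usable): 192.168.143.0/25
Allocation: 192.168.142.0/24 (173 hosts, 254 usable); 192.168.143.0/25 (85 hosts, 126 usable)


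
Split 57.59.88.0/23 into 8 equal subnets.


New prefix = 23 + 3 = 26
Each subnet has 64 addresses
  57.59.88.0/26
  57.59.88.64/26
  57.59.88.128/26
  57.59.88.192/26
  57.59.89.0/26
  57.59.89.64/26
  57.59.89.128/26
  57.59.89.192/26
Subnets: 57.59.88.0/26, 57.59.88.64/26, 57.59.88.128/26, 57.59.88.192/26, 57.59.89.0/26, 57.59.89.64/26, 57.59.89.128/26, 57.59.89.192/26


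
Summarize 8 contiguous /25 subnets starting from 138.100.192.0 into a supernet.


Original prefix: /25
Number of subnets: 8 = 2^3
New prefix = 25 - 3 = 22
Supernet: 138.100.192.0/22


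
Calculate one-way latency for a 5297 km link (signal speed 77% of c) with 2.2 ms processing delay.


Speed = 0.77 * 3e5 km/s = 231000 km/s
Propagation delay = 5297 / 231000 = 0.0229 s = 22.9307 ms
Processing delay = 2.2 ms
Total one-way latency = 25.1307 ms


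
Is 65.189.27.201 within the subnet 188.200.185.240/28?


Subnet network: 188.200.185.240
Test IP AND mask: 65.189.27.192
No, 65.189.27.201 is not in 188.200.185.240/28


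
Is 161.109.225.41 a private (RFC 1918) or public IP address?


RFC 1918 private ranges:
  10.0.0.0/8 (10.0.0.0 - 10.255.255.255)
  172.16.0.0/12 (172.16.0.0 - 172.31.255.255)
  192.168.0.0/16 (192.168.0.0 - 192.168.255.255)
Public (not in any RFC 1918 range)


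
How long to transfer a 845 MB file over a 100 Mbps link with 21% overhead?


Effective throughput = 100 * (1 - 21/100) = 79 Mbps
File size in Mb = 845 * 8 = 6760 Mb
Time = 6760 / 79
Time = 85.5696 seconds


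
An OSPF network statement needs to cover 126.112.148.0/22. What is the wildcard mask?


Subnet mask: 255.255.252.0
Wildcard = 255.255.255.255 - subnet mask
255 - 255 = 0
255 - 255 = 0
255 - 252 = 3
255 - 0 = 255
Wildcard: 0.0.3.255


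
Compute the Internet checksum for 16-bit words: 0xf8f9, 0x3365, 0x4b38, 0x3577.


Sum all words (with carry folding):
+ 0xf8f9 = 0xf8f9
+ 0x3365 = 0x2c5f
+ 0x4b38 = 0x7797
+ 0x3577 = 0xad0e
One's complement: ~0xad0e
Checksum = 0x52f1


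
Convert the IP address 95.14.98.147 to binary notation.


95 = 01011111
14 = 00001110
98 = 01100010
147 = 10010011
Binary: 01011111.00001110.01100010.10010011


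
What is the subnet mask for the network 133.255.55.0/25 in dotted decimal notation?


/25 means 25 network bits, 7 host bits
Binary: 11111111111111111111111110000000
Mask: 255.255.255.128


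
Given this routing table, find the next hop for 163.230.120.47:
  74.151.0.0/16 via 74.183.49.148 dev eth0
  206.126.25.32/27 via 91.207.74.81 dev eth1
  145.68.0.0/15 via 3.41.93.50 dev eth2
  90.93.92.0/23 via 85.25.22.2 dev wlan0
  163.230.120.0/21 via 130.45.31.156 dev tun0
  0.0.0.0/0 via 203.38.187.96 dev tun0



Longest prefix match for 163.230.120.47:
  /16 74.151.0.0: no
  /27 206.126.25.32: no
  /15 145.68.0.0: no
  /23 90.93.92.0: no
  /21 163.230.120.0: MATCH
  /0 0.0.0.0: MATCH
Selected: next-hop 130.45.31.156 via tun0 (matched /21)


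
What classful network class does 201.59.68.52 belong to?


First octet: 201
Binary: 11001001
110xxxxx -> Class C (192-223)
Class C, default mask 255.255.255.0 (/24)


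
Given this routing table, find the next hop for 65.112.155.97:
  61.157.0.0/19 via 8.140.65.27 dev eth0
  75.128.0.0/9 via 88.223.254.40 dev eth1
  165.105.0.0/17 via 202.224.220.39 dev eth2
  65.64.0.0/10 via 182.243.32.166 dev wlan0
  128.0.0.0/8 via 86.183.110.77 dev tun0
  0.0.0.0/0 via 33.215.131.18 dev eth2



Longest prefix match for 65.112.155.97:
  /19 61.157.0.0: no
  /9 75.128.0.0: no
  /17 165.105.0.0: no
  /10 65.64.0.0: MATCH
  /8 128.0.0.0: no
  /0 0.0.0.0: MATCH
Selected: next-hop 182.243.32.166 via wlan0 (matched /10)


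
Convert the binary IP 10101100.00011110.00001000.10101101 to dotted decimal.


10101100 = 172
00011110 = 30
00001000 = 8
10101101 = 173
IP: 172.30.8.173


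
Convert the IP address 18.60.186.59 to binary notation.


18 = 00010010
60 = 00111100
186 = 10111010
59 = 00111011
Binary: 00010010.00111100.10111010.00111011


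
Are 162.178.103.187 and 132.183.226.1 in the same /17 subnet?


Mask: 255.255.128.0
162.178.103.187 AND mask = 162.178.0.0
132.183.226.1 AND mask = 132.183.128.0
No, different subnets (162.178.0.0 vs 132.183.128.0)


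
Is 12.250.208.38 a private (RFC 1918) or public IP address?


RFC 1918 private ranges:
  10.0.0.0/8 (10.0.0.0 - 10.255.255.255)
  172.16.0.0/12 (172.16.0.0 - 172.31.255.255)
  192.168.0.0/16 (192.168.0.0 - 192.168.255.255)
Public (not in any RFC 1918 range)


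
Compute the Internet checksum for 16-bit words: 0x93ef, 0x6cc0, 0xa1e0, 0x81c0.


Sum all words (with carry folding):
+ 0x93ef = 0x93ef
+ 0x6cc0 = 0x00b0
+ 0xa1e0 = 0xa290
+ 0x81c0 = 0x2451
One's complement: ~0x2451
Checksum = 0xdbae


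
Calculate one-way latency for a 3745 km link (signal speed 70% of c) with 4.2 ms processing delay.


Speed = 0.7 * 3e5 km/s = 210000 km/s
Propagation delay = 3745 / 210000 = 0.0178 s = 17.8333 ms
Processing delay = 4.2 ms
Total one-way latency = 22.0333 ms


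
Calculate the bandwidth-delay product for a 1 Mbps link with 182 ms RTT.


BDP = bandwidth * RTT
= 1 Mbps * 182 ms
= 1 * 1e6 * 182 / 1000 bits
= 182000 bits
= 22750 bytes
= 22.2168 KB
BDP = 182000 bits (22750 bytes)


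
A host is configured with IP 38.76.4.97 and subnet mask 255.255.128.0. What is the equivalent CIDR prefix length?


Binary: 11111111.11111111.10000000.00000000
Count leading 1s
Prefix: /17


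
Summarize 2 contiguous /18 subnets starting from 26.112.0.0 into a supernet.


Original prefix: /18
Number of subnets: 2 = 2^1
New prefix = 18 - 1 = 17
Supernet: 26.112.0.0/17


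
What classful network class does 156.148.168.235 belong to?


First octet: 156
Binary: 10011100
10xxxxxx -> Class B (128-191)
Class B, default mask 255.255.0.0 (/16)


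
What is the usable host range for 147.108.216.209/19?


Network: 147.108.192.0
Broadcast: 147.108.223.255
First usable = network + 1
Last usable = broadcast - 1
Range: 147.108.192.1 to 147.108.223.254


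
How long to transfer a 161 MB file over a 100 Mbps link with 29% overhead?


Effective throughput = 100 * (1 - 29/100) = 71 Mbps
File size in Mb = 161 * 8 = 1288 Mb
Time = 1288 / 71
Time = 18.1408 seconds


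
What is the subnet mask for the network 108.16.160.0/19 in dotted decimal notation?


/19 means 19 network bits, 13 host bits
Binary: 11111111111111111110000000000000
Mask: 255.255.224.0


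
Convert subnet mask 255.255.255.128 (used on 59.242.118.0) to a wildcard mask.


Subnet mask: 255.255.255.128
Wildcard = 255.255.255.255 - subnet mask
255 - 255 = 0
255 - 255 = 0
255 - 255 = 0
255 - 128 = 127
Wildcard: 0.0.0.127


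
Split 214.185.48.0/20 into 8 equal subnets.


New prefix = 20 + 3 = 23
Each subnet has 512 addresses
  214.185.48.0/23
  214.185.50.0/23
  214.185.52.0/23
  214.185.54.0/23
  214.185.56.0/23
  214.185.58.0/23
  214.185.60.0/23
  214.185.62.0/23
Subnets: 214.185.48.0/23, 214.185.50.0/23, 214.185.52.0/23, 214.185.54.0/23, 214.185.56.0/23, 214.185.58.0/23, 214.185.60.0/23, 214.185.62.0/23


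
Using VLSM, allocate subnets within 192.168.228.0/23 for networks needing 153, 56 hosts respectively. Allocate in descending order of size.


153 hosts -> /24 (254 usable): 192.168.228.0/24
56 hosts -> /26 (62 usable): 192.168.229.0/26
Allocation: 192.168.228.0/24 (153 hosts, 254 usable); 192.168.229.0/26 (56 hosts, 62 usable)


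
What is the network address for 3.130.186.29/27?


IP:   00000011.10000010.10111010.00011101
Mask: 11111111.11111111.11111111.11100000
AND operation:
Net:  00000011.10000010.10111010.00000000
Network: 3.130.186.0/27


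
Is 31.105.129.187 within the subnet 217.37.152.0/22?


Subnet network: 217.37.152.0
Test IP AND mask: 31.105.128.0
No, 31.105.129.187 is not in 217.37.152.0/22


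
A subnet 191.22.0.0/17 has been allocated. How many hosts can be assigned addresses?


Host bits = 32 - 17 = 15
Total addresses = 2^15 = 32768
Usable = total - 2 (network and broadcast)
Usable hosts: 32766


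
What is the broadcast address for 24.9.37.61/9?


Network: 24.0.0.0/9
Host bits = 23
Set all host bits to 1:
Broadcast: 24.127.255.255


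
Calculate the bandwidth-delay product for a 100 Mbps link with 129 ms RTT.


BDP = bandwidth * RTT
= 100 Mbps * 129 ms
= 100 * 1e6 * 129 / 1000 bits
= 12900000 bits
= 1612500 bytes
= 1574.707 KB
BDP = 12900000 bits (1612500 bytes)


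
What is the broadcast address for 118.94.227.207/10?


Network: 118.64.0.0/10
Host bits = 22
Set all host bits to 1:
Broadcast: 118.127.255.255


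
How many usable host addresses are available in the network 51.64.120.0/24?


Host bits = 32 - 24 = 8
Total addresses = 2^8 = 256
Usable = total - 2 (network and broadcast)
Usable hosts: 254


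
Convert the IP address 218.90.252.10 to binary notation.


218 = 11011010
90 = 01011010
252 = 11111100
10 = 00001010
Binary: 11011010.01011010.11111100.00001010


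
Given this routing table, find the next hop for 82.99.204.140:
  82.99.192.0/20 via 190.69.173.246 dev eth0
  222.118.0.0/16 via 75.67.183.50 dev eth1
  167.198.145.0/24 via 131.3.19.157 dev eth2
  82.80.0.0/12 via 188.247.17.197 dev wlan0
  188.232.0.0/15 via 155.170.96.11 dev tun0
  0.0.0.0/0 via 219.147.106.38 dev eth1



Longest prefix match for 82.99.204.140:
  /20 82.99.192.0: MATCH
  /16 222.118.0.0: no
  /24 167.198.145.0: no
  /12 82.80.0.0: no
  /15 188.232.0.0: no
  /0 0.0.0.0: MATCH
Selected: next-hop 190.69.173.246 via eth0 (matched /20)


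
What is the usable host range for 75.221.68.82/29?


Network: 75.221.68.80
Broadcast: 75.221.68.87
First usable = network + 1
Last usable = broadcast - 1
Range: 75.221.68.81 to 75.221.68.86


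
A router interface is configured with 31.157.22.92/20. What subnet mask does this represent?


/20 means 20 network bits, 12 host bits
Binary: 11111111111111111111000000000000
Mask: 255.255.240.0


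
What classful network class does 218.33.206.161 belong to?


First octet: 218
Binary: 11011010
110xxxxx -> Class C (192-223)
Class C, default mask 255.255.255.0 (/24)


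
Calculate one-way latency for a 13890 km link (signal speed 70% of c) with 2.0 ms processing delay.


Speed = 0.7 * 3e5 km/s = 210000 km/s
Propagation delay = 13890 / 210000 = 0.0661 s = 66.1429 ms
Processing delay = 2.0 ms
Total one-way latency = 68.1429 ms


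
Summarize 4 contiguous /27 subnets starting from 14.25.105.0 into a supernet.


Original prefix: /27
Number of subnets: 4 = 2^2
New prefix = 27 - 2 = 25
Supernet: 14.25.105.0/25


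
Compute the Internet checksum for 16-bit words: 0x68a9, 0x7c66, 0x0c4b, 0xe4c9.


Sum all words (with carry folding):
+ 0x68a9 = 0x68a9
+ 0x7c66 = 0xe50f
+ 0x0c4b = 0xf15a
+ 0xe4c9 = 0xd624
One's complement: ~0xd624
Checksum = 0x29db


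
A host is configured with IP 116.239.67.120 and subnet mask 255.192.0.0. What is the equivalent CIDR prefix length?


Binary: 11111111.11000000.00000000.00000000
Count leading 1s
Prefix: /10


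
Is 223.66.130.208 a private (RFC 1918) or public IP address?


RFC 1918 private ranges:
  10.0.0.0/8 (10.0.0.0 - 10.255.255.255)
  172.16.0.0/12 (172.16.0.0 - 172.31.255.255)
  192.168.0.0/16 (192.168.0.0 - 192.168.255.255)
Public (not in any RFC 1918 range)


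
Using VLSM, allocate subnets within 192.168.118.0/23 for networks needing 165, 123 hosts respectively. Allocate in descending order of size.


165 hosts -> /24 (254 usable): 192.168.118.0/24
123 hosts -> /25 (126 usable): 192.168.119.0/25
Allocation: 192.168.118.0/24 (165 hosts, 254 usable); 192.168.119.0/25 (123 hosts, 126 usable)


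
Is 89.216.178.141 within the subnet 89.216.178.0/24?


Subnet network: 89.216.178.0
Test IP AND mask: 89.216.178.0
Yes, 89.216.178.141 is in 89.216.178.0/24


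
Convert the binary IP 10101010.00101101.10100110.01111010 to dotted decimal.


10101010 = 170
00101101 = 45
10100110 = 166
01111010 = 122
IP: 170.45.166.122


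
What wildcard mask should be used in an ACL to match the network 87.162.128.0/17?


Subnet mask: 255.255.128.0
Wildcard = 255.255.255.255 - subnet mask
255 - 255 = 0
255 - 255 = 0
255 - 128 = 127
255 - 0 = 255
Wildcard: 0.0.127.255


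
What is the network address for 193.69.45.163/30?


IP:   11000001.01000101.00101101.10100011
Mask: 11111111.11111111.11111111.11111100
AND operation:
Net:  11000001.01000101.00101101.10100000
Network: 193.69.45.160/30


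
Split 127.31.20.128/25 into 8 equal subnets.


New prefix = 25 + 3 = 28
Each subnet has 16 addresses
  127.31.20.128/28
  127.31.20.144/28
  127.31.20.160/28
  127.31.20.176/28
  127.31.20.192/28
  127.31.20.208/28
  127.31.20.224/28
  127.31.20.240/28
Subnets: 127.31.20.128/28, 127.31.20.144/28, 127.31.20.160/28, 127.31.20.176/28, 127.31.20.192/28, 127.31.20.208/28, 127.31.20.224/28, 127.31.20.240/28


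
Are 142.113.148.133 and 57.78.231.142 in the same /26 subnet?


Mask: 255.255.255.192
142.113.148.133 AND mask = 142.113.148.128
57.78.231.142 AND mask = 57.78.231.128
No, different subnets (142.113.148.128 vs 57.78.231.128)


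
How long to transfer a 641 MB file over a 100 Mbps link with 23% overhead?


Effective throughput = 100 * (1 - 23/100) = 77 Mbps
File size in Mb = 641 * 8 = 5128 Mb
Time = 5128 / 77
Time = 66.5974 seconds


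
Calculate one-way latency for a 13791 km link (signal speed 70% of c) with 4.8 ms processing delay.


Speed = 0.7 * 3e5 km/s = 210000 km/s
Propagation delay = 13791 / 210000 = 0.0657 s = 65.6714 ms
Processing delay = 4.8 ms
Total one-way latency = 70.4714 ms


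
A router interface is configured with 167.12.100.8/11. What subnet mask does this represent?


/11 means 11 network bits, 21 host bits
Binary: 11111111111000000000000000000000
Mask: 255.224.0.0


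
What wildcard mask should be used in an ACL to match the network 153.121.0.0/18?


Subnet mask: 255.255.192.0
Wildcard = 255.255.255.255 - subnet mask
255 - 255 = 0
255 - 255 = 0
255 - 192 = 63
255 - 0 = 255
Wildcard: 0.0.63.255


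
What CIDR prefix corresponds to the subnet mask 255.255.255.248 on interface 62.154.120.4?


Binary: 11111111.11111111.11111111.11111000
Count leading 1s
Prefix: /29


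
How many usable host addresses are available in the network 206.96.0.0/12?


Host bits = 32 - 12 = 20
Total addresses = 2^20 = 1048576
Usable = total - 2 (network and broadcast)
Usable hosts: 1048574


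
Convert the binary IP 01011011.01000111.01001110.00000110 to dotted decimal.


01011011 = 91
01000111 = 71
01001110 = 78
00000110 = 6
IP: 91.71.78.6


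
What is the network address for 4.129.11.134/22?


IP:   00000100.10000001.00001011.10000110
Mask: 11111111.11111111.11111100.00000000
AND operation:
Net:  00000100.10000001.00001000.00000000
Network: 4.129.8.0/22


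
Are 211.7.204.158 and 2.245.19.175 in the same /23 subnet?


Mask: 255.255.254.0
211.7.204.158 AND mask = 211.7.204.0
2.245.19.175 AND mask = 2.245.18.0
No, different subnets (211.7.204.0 vs 2.245.18.0)


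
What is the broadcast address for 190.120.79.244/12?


Network: 190.112.0.0/12
Host bits = 20
Set all host bits to 1:
Broadcast: 190.127.255.255


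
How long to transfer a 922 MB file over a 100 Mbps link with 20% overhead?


Effective throughput = 100 * (1 - 20/100) = 80 Mbps
File size in Mb = 922 * 8 = 7376 Mb
Time = 7376 / 80
Time = 92.2 seconds


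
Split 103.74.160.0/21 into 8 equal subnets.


New prefix = 21 + 3 = 24
Each subnet has 256 addresses
  103.74.160.0/24
  103.74.161.0/24
  103.74.162.0/24
  103.74.163.0/24
  103.74.164.0/24
  103.74.165.0/24
  103.74.166.0/24
  103.74.167.0/24
Subnets: 103.74.160.0/24, 103.74.161.0/24, 103.74.162.0/24, 103.74.163.0/24, 103.74.164.0/24, 103.74.165.0/24, 103.74.166.0/24, 103.74.167.0/24


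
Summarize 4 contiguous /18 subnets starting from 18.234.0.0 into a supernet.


Original prefix: /18
Number of subnets: 4 = 2^2
New prefix = 18 - 2 = 16
Supernet: 18.234.0.0/16


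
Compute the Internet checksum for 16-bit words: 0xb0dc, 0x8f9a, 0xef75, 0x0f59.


Sum all words (with carry folding):
+ 0xb0dc = 0xb0dc
+ 0x8f9a = 0x4077
+ 0xef75 = 0x2fed
+ 0x0f59 = 0x3f46
One's complement: ~0x3f46
Checksum = 0xc0b9


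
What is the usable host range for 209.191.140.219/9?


Network: 209.128.0.0
Broadcast: 209.255.255.255
First usable = network + 1
Last usable = broadcast - 1
Range: 209.128.0.1 to 209.255.255.254


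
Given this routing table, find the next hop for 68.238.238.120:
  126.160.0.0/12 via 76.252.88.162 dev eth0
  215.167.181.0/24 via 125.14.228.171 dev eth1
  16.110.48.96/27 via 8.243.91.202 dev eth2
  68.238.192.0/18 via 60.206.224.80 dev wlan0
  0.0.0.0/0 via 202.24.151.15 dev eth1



Longest prefix match for 68.238.238.120:
  /12 126.160.0.0: no
  /24 215.167.181.0: no
  /27 16.110.48.96: no
  /18 68.238.192.0: MATCH
  /0 0.0.0.0: MATCH
Selected: next-hop 60.206.224.80 via wlan0 (matched /18)


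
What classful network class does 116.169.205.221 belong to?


First octet: 116
Binary: 01110100
0xxxxxxx -> Class A (1-126)
Class A, default mask 255.0.0.0 (/8)


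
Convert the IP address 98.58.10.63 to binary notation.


98 = 01100010
58 = 00111010
10 = 00001010
63 = 00111111
Binary: 01100010.00111010.00001010.00111111


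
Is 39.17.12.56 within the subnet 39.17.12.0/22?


Subnet network: 39.17.12.0
Test IP AND mask: 39.17.12.0
Yes, 39.17.12.56 is in 39.17.12.0/22


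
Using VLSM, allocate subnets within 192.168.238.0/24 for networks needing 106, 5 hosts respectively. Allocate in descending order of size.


106 hosts -> /25 (126 usable): 192.168.238.0/25
5 hosts -> /29 (6 usable): 192.168.238.128/29
Allocation: 192.168.238.0/25 (106 hosts, 126 usable); 192.168.238.128/29 (5 hosts, 6 usable)


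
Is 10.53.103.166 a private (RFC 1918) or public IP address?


RFC 1918 private ranges:
  10.0.0.0/8 (10.0.0.0 - 10.255.255.255)
  172.16.0.0/12 (172.16.0.0 - 172.31.255.255)
  192.168.0.0/16 (192.168.0.0 - 192.168.255.255)
Private (in 10.0.0.0/8)


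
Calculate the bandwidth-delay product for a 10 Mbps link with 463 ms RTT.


BDP = bandwidth * RTT
= 10 Mbps * 463 ms
= 10 * 1e6 * 463 / 1000 bits
= 4630000 bits
= 578750 bytes
= 565.1855 KB
BDP = 4630000 bits (578750 bytes)


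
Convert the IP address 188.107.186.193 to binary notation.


188 = 10111100
107 = 01101011
186 = 10111010
193 = 11000001
Binary: 10111100.01101011.10111010.11000001


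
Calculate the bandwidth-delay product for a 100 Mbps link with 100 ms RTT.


BDP = bandwidth * RTT
= 100 Mbps * 100 ms
= 100 * 1e6 * 100 / 1000 bits
= 10000000 bits
= 1250000 bytes
= 1220.7031 KB
BDP = 10000000 bits (1250000 bytes)


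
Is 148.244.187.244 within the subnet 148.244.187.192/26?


Subnet network: 148.244.187.192
Test IP AND mask: 148.244.187.192
Yes, 148.244.187.244 is in 148.244.187.192/26


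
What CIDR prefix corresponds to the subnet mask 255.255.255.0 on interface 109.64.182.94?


Binary: 11111111.11111111.11111111.00000000
Count leading 1s
Prefix: /24


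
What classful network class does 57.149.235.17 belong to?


First octet: 57
Binary: 00111001
0xxxxxxx -> Class A (1-126)
Class A, default mask 255.0.0.0 (/8)


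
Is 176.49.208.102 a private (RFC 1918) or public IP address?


RFC 1918 private ranges:
  10.0.0.0/8 (10.0.0.0 - 10.255.255.255)
  172.16.0.0/12 (172.16.0.0 - 172.31.255.255)
  192.168.0.0/16 (192.168.0.0 - 192.168.255.255)
Public (not in any RFC 1918 range)


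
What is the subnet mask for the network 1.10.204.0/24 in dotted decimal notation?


/24 means 24 network bits, 8 host bits
Binary: 11111111111111111111111100000000
Mask: 255.255.255.0


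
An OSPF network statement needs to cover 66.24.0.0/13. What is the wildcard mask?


Subnet mask: 255.248.0.0
Wildcard = 255.255.255.255 - subnet mask
255 - 255 = 0
255 - 248 = 7
255 - 0 = 255
255 - 0 = 255
Wildcard: 0.7.255.255


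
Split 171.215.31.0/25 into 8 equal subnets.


New prefix = 25 + 3 = 28
Each subnet has 16 addresses
  171.215.31.0/28
  171.215.31.16/28
  171.215.31.32/28
  171.215.31.48/28
  171.215.31.64/28
  171.215.31.80/28
  171.215.31.96/28
  171.215.31.112/28
Subnets: 171.215.31.0/28, 171.215.31.16/28, 171.215.31.32/28, 171.215.31.48/28, 171.215.31.64/28, 171.215.31.80/28, 171.215.31.96/28, 171.215.31.112/28


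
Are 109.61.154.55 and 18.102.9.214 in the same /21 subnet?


Mask: 255.255.248.0
109.61.154.55 AND mask = 109.61.152.0
18.102.9.214 AND mask = 18.102.8.0
No, different subnets (109.61.152.0 vs 18.102.8.0)


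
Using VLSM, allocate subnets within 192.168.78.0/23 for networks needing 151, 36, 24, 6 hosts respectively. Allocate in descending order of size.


151 hosts -> /24 (254 usable): 192.168.78.0/24
36 hosts -> /26 (62 usable): 192.168.79.0/26
24 hosts -> /27 (30 usable): 192.168.79.64/27
6 hosts -> /29 (6 usable): 192.168.79.96/29
Allocation: 192.168.78.0/24 (151 hosts, 254 usable); 192.168.79.0/26 (36 hosts, 62 usable); 192.168.79.64/27 (24 hosts, 30 usable); 192.168.79.96/29 (6 hosts, 6 usable)


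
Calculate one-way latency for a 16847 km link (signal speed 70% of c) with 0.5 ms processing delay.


Speed = 0.7 * 3e5 km/s = 210000 km/s
Propagation delay = 16847 / 210000 = 0.0802 s = 80.2238 ms
Processing delay = 0.5 ms
Total one-way latency = 80.7238 ms


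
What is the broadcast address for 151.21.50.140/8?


Network: 151.0.0.0/8
Host bits = 24
Set all host bits to 1:
Broadcast: 151.255.255.255


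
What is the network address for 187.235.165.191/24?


IP:   10111011.11101011.10100101.10111111
Mask: 11111111.11111111.11111111.00000000
AND operation:
Net:  10111011.11101011.10100101.00000000
Network: 187.235.165.0/24


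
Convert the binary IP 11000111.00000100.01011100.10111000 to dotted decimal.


11000111 = 199
00000100 = 4
01011100 = 92
10111000 = 184
IP: 199.4.92.184


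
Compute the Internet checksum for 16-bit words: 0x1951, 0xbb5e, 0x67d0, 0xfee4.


Sum all words (with carry folding):
+ 0x1951 = 0x1951
+ 0xbb5e = 0xd4af
+ 0x67d0 = 0x3c80
+ 0xfee4 = 0x3b65
One's complement: ~0x3b65
Checksum = 0xc49a


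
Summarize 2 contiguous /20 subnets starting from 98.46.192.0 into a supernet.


Original prefix: /20
Number of subnets: 2 = 2^1
New prefix = 20 - 1 = 19
Supernet: 98.46.192.0/19


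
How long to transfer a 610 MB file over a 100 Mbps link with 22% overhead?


Effective throughput = 100 * (1 - 22/100) = 78 Mbps
File size in Mb = 610 * 8 = 4880 Mb
Time = 4880 / 78
Time = 62.5641 seconds


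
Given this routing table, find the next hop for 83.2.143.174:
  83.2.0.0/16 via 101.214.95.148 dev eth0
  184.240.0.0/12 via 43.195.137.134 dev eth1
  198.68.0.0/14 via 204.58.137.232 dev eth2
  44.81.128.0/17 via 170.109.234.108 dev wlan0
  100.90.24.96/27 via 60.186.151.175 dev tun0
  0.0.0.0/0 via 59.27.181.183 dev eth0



Longest prefix match for 83.2.143.174:
  /16 83.2.0.0: MATCH
  /12 184.240.0.0: no
  /14 198.68.0.0: no
  /17 44.81.128.0: no
  /27 100.90.24.96: no
  /0 0.0.0.0: MATCH
Selected: next-hop 101.214.95.148 via eth0 (matched /16)


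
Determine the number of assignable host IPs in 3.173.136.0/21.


Host bits = 32 - 21 = 11
Total addresses = 2^11 = 2048
Usable = total - 2 (network and broadcast)
Usable hosts: 2046


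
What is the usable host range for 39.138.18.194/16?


Network: 39.138.0.0
Broadcast: 39.138.255.255
First usable = network + 1
Last usable = broadcast - 1
Range: 39.138.0.1 to 39.138.255.254


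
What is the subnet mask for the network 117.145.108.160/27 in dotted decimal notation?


/27 means 27 network bits, 5 host bits
Binary: 11111111111111111111111111100000
Mask: 255.255.255.224


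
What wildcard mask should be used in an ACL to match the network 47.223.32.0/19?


Subnet mask: 255.255.224.0
Wildcard = 255.255.255.255 - subnet mask
255 - 255 = 0
255 - 255 = 0
255 - 224 = 31
255 - 0 = 255
Wildcard: 0.0.31.255


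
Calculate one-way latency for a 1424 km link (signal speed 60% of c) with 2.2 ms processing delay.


Speed = 0.6 * 3e5 km/s = 180000 km/s
Propagation delay = 1424 / 180000 = 0.0079 s = 7.9111 ms
Processing delay = 2.2 ms
Total one-way latency = 10.1111 ms


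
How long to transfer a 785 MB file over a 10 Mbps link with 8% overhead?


Effective throughput = 10 * (1 - 8/100) = 9.2 Mbps
File size in Mb = 785 * 8 = 6280 Mb
Time = 6280 / 9.2
Time = 682.6087 seconds


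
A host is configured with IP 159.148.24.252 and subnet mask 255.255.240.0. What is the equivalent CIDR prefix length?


Binary: 11111111.11111111.11110000.00000000
Count leading 1s
Prefix: /20


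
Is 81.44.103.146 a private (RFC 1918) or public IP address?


RFC 1918 private ranges:
  10.0.0.0/8 (10.0.0.0 - 10.255.255.255)
  172.16.0.0/12 (172.16.0.0 - 172.31.255.255)
  192.168.0.0/16 (192.168.0.0 - 192.168.255.255)
Public (not in any RFC 1918 range)


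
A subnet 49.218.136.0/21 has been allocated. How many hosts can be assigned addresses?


Host bits = 32 - 21 = 11
Total addresses = 2^11 = 2048
Usable = total - 2 (network and broadcast)
Usable hosts: 2046


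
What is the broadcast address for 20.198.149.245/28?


Network: 20.198.149.240/28
Host bits = 4
Set all host bits to 1:
Broadcast: 20.198.149.255


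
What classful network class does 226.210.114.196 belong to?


First octet: 226
Binary: 11100010
1110xxxx -> Class D (224-239)
Class D (multicast), default mask N/A


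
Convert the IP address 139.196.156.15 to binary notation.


139 = 10001011
196 = 11000100
156 = 10011100
15 = 00001111
Binary: 10001011.11000100.10011100.00001111


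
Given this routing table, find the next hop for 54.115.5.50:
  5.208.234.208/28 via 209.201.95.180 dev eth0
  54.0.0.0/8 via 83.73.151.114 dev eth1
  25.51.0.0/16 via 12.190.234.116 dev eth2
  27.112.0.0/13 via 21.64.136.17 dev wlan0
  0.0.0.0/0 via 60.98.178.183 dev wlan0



Longest prefix match for 54.115.5.50:
  /28 5.208.234.208: no
  /8 54.0.0.0: MATCH
  /16 25.51.0.0: no
  /13 27.112.0.0: no
  /0 0.0.0.0: MATCH
Selected: next-hop 83.73.151.114 via eth1 (matched /8)


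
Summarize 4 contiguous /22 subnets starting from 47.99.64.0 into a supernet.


Original prefix: /22
Number of subnets: 4 = 2^2
New prefix = 22 - 2 = 20
Supernet: 47.99.64.0/20


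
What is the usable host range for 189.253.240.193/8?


Network: 189.0.0.0
Broadcast: 189.255.255.255
First usable = network + 1
Last usable = broadcast - 1
Range: 189.0.0.1 to 189.255.255.254


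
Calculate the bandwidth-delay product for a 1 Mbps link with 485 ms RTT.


BDP = bandwidth * RTT
= 1 Mbps * 485 ms
= 1 * 1e6 * 485 / 1000 bits
= 485000 bits
= 60625 bytes
= 59.2041 KB
BDP = 485000 bits (60625 bytes)


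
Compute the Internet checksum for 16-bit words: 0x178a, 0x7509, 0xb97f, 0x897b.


Sum all words (with carry folding):
+ 0x178a = 0x178a
+ 0x7509 = 0x8c93
+ 0xb97f = 0x4613
+ 0x897b = 0xcf8e
One's complement: ~0xcf8e
Checksum = 0x3071


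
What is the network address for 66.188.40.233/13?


IP:   01000010.10111100.00101000.11101001
Mask: 11111111.11111000.00000000.00000000
AND operation:
Net:  01000010.10111000.00000000.00000000
Network: 66.184.0.0/13


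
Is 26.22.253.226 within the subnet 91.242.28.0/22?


Subnet network: 91.242.28.0
Test IP AND mask: 26.22.252.0
No, 26.22.253.226 is not in 91.242.28.0/22


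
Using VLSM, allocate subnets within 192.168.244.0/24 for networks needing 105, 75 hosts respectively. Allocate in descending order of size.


105 hosts -> /25 (126 usable): 192.168.244.0/25
75 hosts -> /25 (126 usable): 192.168.244.128/25
Allocation: 192.168.244.0/25 (105 hosts, 126 usable); 192.168.244.128/25 (75 hosts, 126 usable)


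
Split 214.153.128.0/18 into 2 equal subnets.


New prefix = 18 + 1 = 19
Each subnet has 8192 addresses
  214.153.128.0/19
  214.153.160.0/19
Subnets: 214.153.128.0/19, 214.153.160.0/19


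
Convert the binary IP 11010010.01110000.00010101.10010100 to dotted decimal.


11010010 = 210
01110000 = 112
00010101 = 21
10010100 = 148
IP: 210.112.21.148


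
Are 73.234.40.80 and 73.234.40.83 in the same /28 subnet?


Mask: 255.255.255.240
73.234.40.80 AND mask = 73.234.40.80
73.234.40.83 AND mask = 73.234.40.80
Yes, same subnet (73.234.40.80)


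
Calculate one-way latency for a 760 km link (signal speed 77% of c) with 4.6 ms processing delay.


Speed = 0.77 * 3e5 km/s = 231000 km/s
Propagation delay = 760 / 231000 = 0.0033 s = 3.29 ms
Processing delay = 4.6 ms
Total one-way latency = 7.89 ms


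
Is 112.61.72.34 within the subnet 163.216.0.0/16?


Subnet network: 163.216.0.0
Test IP AND mask: 112.61.0.0
No, 112.61.72.34 is not in 163.216.0.0/16


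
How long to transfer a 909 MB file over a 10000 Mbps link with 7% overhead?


Effective throughput = 10000 * (1 - 7/100) = 9300 Mbps
File size in Mb = 909 * 8 = 7272 Mb
Time = 7272 / 9300
Time = 0.7819 seconds


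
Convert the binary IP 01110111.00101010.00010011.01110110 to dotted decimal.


01110111 = 119
00101010 = 42
00010011 = 19
01110110 = 118
IP: 119.42.19.118


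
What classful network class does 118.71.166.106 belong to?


First octet: 118
Binary: 01110110
0xxxxxxx -> Class A (1-126)
Class A, default mask 255.0.0.0 (/8)


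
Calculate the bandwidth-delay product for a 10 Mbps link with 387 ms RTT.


BDP = bandwidth * RTT
= 10 Mbps * 387 ms
= 10 * 1e6 * 387 / 1000 bits
= 3870000 bits
= 483750 bytes
= 472.4121 KB
BDP = 3870000 bits (483750 bytes)


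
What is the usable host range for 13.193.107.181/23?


Network: 13.193.106.0
Broadcast: 13.193.107.255
First usable = network + 1
Last usable = broadcast - 1
Range: 13.193.106.1 to 13.193.107.254


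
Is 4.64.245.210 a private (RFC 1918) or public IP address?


RFC 1918 private ranges:
  10.0.0.0/8 (10.0.0.0 - 10.255.255.255)
  172.16.0.0/12 (172.16.0.0 - 172.31.255.255)
  192.168.0.0/16 (192.168.0.0 - 192.168.255.255)
Public (not in any RFC 1918 range)


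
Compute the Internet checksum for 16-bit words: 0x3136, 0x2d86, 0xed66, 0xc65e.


Sum all words (with carry folding):
+ 0x3136 = 0x3136
+ 0x2d86 = 0x5ebc
+ 0xed66 = 0x4c23
+ 0xc65e = 0x1282
One's complement: ~0x1282
Checksum = 0xed7d


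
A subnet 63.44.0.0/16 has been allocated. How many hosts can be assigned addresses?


Host bits = 32 - 16 = 16
Total addresses = 2^16 = 65536
Usable = total - 2 (network and broadcast)
Usable hosts: 65534


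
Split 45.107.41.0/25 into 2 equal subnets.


New prefix = 25 + 1 = 26
Each subnet has 64 addresses
  45.107.41.0/26
  45.107.41.64/26
Subnets: 45.107.41.0/26, 45.107.41.64/26


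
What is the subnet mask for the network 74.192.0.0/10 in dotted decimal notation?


/10 means 10 network bits, 22 host bits
Binary: 11111111110000000000000000000000
Mask: 255.192.0.0


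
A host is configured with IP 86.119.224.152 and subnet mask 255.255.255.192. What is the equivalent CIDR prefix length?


Binary: 11111111.11111111.11111111.11000000
Count leading 1s
Prefix: /26


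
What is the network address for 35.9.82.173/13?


IP:   00100011.00001001.01010010.10101101
Mask: 11111111.11111000.00000000.00000000
AND operation:
Net:  00100011.00001000.00000000.00000000
Network: 35.8.0.0/13


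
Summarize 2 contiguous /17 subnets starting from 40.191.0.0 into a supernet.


Original prefix: /17
Number of subnets: 2 = 2^1
New prefix = 17 - 1 = 16
Supernet: 40.191.0.0/16


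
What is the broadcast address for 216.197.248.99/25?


Network: 216.197.248.0/25
Host bits = 7
Set all host bits to 1:
Broadcast: 216.197.248.127


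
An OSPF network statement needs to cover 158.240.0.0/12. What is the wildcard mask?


Subnet mask: 255.240.0.0
Wildcard = 255.255.255.255 - subnet mask
255 - 255 = 0
255 - 240 = 15
255 - 0 = 255
255 - 0 = 255
Wildcard: 0.15.255.255


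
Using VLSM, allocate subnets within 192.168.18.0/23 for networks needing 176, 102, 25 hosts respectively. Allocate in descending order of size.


176 hosts -> /24 (254 usable): 192.168.18.0/24
102 hosts -> /25 (126 usable): 192.168.19.0/25
25 hosts -> /27 (30 usable): 192.168.19.128/27
Allocation: 192.168.18.0/24 (176 hosts, 254 usable); 192.168.19.0/25 (102 hosts, 126 usable); 192.168.19.128/27 (25 hosts, 30 usable)


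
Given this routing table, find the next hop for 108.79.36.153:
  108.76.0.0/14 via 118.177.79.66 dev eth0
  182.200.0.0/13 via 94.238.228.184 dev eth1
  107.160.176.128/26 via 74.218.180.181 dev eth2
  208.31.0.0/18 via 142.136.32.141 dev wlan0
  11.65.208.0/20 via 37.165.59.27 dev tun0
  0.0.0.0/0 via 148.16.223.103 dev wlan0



Longest prefix match for 108.79.36.153:
  /14 108.76.0.0: MATCH
  /13 182.200.0.0: no
  /26 107.160.176.128: no
  /18 208.31.0.0: no
  /20 11.65.208.0: no
  /0 0.0.0.0: MATCH
Selected: next-hop 118.177.79.66 via eth0 (matched /14)


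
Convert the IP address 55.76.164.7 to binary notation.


55 = 00110111
76 = 01001100
164 = 10100100
7 = 00000111
Binary: 00110111.01001100.10100100.00000111


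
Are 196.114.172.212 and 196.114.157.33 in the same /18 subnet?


Mask: 255.255.192.0
196.114.172.212 AND mask = 196.114.128.0
196.114.157.33 AND mask = 196.114.128.0
Yes, same subnet (196.114.128.0)


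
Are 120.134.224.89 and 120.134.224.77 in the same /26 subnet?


Mask: 255.255.255.192
120.134.224.89 AND mask = 120.134.224.64
120.134.224.77 AND mask = 120.134.224.64
Yes, same subnet (120.134.224.64)


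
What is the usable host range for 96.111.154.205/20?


Network: 96.111.144.0
Broadcast: 96.111.159.255
First usable = network + 1
Last usable = broadcast - 1
Range: 96.111.144.1 to 96.111.159.254


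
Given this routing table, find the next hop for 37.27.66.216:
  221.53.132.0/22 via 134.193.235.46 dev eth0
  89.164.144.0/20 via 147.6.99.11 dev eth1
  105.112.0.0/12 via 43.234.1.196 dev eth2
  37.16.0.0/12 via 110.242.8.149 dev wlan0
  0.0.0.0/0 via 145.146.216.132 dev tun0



Longest prefix match for 37.27.66.216:
  /22 221.53.132.0: no
  /20 89.164.144.0: no
  /12 105.112.0.0: no
  /12 37.16.0.0: MATCH
  /0 0.0.0.0: MATCH
Selected: next-hop 110.242.8.149 via wlan0 (matched /12)


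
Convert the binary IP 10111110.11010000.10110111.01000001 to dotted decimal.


10111110 = 190
11010000 = 208
10110111 = 183
01000001 = 65
IP: 190.208.183.65


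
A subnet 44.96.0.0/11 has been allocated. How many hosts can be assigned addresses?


Host bits = 32 - 11 = 21
Total addresses = 2^21 = 2097152
Usable = total - 2 (network and broadcast)
Usable hosts: 2097150


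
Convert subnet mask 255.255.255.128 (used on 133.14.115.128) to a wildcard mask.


Subnet mask: 255.255.255.128
Wildcard = 255.255.255.255 - subnet mask
255 - 255 = 0
255 - 255 = 0
255 - 255 = 0
255 - 128 = 127
Wildcard: 0.0.0.127


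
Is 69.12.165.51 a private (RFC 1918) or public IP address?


RFC 1918 private ranges:
  10.0.0.0/8 (10.0.0.0 - 10.255.255.255)
  172.16.0.0/12 (172.16.0.0 - 172.31.255.255)
  192.168.0.0/16 (192.168.0.0 - 192.168.255.255)
Public (not in any RFC 1918 range)


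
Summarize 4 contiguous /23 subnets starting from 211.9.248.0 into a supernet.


Original prefix: /23
Number of subnets: 4 = 2^2
New prefix = 23 - 2 = 21
Supernet: 211.9.248.0/21


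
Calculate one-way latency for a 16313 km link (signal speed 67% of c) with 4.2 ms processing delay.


Speed = 0.67 * 3e5 km/s = 201000 km/s
Propagation delay = 16313 / 201000 = 0.0812 s = 81.1592 ms
Processing delay = 4.2 ms
Total one-way latency = 85.3592 ms


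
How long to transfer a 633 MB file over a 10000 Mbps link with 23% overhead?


Effective throughput = 10000 * (1 - 23/100) = 7700 Mbps
File size in Mb = 633 * 8 = 5064 Mb
Time = 5064 / 7700
Time = 0.6577 seconds


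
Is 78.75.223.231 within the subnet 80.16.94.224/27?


Subnet network: 80.16.94.224
Test IP AND mask: 78.75.223.224
No, 78.75.223.231 is not in 80.16.94.224/27


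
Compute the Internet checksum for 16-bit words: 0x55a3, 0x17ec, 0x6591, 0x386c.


Sum all words (with carry folding):
+ 0x55a3 = 0x55a3
+ 0x17ec = 0x6d8f
+ 0x6591 = 0xd320
+ 0x386c = 0x0b8d
One's complement: ~0x0b8d
Checksum = 0xf472


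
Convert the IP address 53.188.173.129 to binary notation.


53 = 00110101
188 = 10111100
173 = 10101101
129 = 10000001
Binary: 00110101.10111100.10101101.10000001


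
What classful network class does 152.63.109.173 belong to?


First octet: 152
Binary: 10011000
10xxxxxx -> Class B (128-191)
Class B, default mask 255.255.0.0 (/16)


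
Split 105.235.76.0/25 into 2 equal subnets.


New prefix = 25 + 1 = 26
Each subnet has 64 addresses
  105.235.76.0/26
  105.235.76.64/26
Subnets: 105.235.76.0/26, 105.235.76.64/26


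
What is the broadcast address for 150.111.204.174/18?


Network: 150.111.192.0/18
Host bits = 14
Set all host bits to 1:
Broadcast: 150.111.255.255


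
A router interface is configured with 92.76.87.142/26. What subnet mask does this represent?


/26 means 26 network bits, 6 host bits
Binary: 11111111111111111111111111000000
Mask: 255.255.255.192


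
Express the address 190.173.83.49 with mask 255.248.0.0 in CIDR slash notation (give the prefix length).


Binary: 11111111.11111000.00000000.00000000
Count leading 1s
Prefix: /13


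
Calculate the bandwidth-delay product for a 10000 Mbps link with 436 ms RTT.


BDP = bandwidth * RTT
= 10000 Mbps * 436 ms
= 10000 * 1e6 * 436 / 1000 bits
= 4360000000 bits
= 545000000 bytes
= 532226.5625 KB
BDP = 4360000000 bits (545000000 bytes)


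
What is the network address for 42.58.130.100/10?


IP:   00101010.00111010.10000010.01100100
Mask: 11111111.11000000.00000000.00000000
AND operation:
Net:  00101010.00000000.00000000.00000000
Network: 42.0.0.0/10


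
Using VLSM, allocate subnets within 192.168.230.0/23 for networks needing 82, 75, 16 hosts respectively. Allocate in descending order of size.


82 hosts -> /25 (126 usable): 192.168.230.0/25
75 hosts -> /25 (126 usable): 192.168.230.128/25
16 hosts -> /27 (30 usable): 192.168.231.0/27
Allocation: 192.168.230.0/25 (82 hosts, 126 usable); 192.168.230.128/25 (75 hosts, 126 usable); 192.168.231.0/27 (16 hosts, 30 usable)
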